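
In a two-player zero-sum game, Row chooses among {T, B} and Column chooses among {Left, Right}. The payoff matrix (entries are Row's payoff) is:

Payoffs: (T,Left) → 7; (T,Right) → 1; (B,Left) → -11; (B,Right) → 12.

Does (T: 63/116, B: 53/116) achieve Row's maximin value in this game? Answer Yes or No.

No

Against Left this mix gives (63/116)·7 + (53/116)·(-11) = -71/58.
Against Right this mix gives (63/116)·1 + (53/116)·12 = 699/116.
Column will play Left, holding Row to -71/58. Shifting weight toward the row that does better against Left would raise this floor (the equalizing mix achieves 95/29 against both Left and Right), so the proposed strategy is not optimal.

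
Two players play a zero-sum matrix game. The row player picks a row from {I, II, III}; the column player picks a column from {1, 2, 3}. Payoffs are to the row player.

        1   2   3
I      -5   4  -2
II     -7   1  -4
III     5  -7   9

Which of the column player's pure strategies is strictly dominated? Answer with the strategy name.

1 holds the row player's payoff strictly below 3 in every row: -5 < -2, -7 < -4, 5 < 9.
So 3 is strictly dominated for the column player.

3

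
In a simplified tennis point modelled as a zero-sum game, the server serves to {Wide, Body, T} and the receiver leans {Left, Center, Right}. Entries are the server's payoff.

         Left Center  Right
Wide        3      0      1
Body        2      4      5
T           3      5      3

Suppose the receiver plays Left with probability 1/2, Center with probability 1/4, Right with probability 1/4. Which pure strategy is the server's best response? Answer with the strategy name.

Expected payoff of Wide: (1/2)·3 + (1/4)·0 + (1/4)·1 = 7/4.
Expected payoff of Body: (1/2)·2 + (1/4)·4 + (1/4)·5 = 13/4.
Expected payoff of T: (1/2)·3 + (1/4)·5 + (1/4)·3 = 7/2.
The largest is 7/2, so the server's best response is T.

T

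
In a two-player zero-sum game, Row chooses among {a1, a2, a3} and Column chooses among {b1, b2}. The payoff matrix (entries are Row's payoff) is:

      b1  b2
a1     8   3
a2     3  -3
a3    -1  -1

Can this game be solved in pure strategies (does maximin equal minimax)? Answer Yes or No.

Row minima: a1 → 3, a2 → -3, a3 → -1; maximin = 3.
Column maxima: b1 → 8, b2 → 3; minimax = 3.
maximin = minimax = 3, so a saddle point exists.

Yes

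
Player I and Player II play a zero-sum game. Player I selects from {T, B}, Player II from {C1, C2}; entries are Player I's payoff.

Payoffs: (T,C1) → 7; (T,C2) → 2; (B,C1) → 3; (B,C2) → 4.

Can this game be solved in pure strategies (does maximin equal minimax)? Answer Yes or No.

Row minima: T → 2, B → 3; maximin = 3.
Column maxima: C1 → 7, C2 → 4; minimax = 4.
3 ≠ 4, so no pure-strategy equilibrium exists.

No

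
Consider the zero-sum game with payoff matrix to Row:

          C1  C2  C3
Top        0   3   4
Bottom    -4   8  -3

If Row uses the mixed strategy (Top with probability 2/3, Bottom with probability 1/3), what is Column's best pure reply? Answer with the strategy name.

C1

If Column plays C1, Row's expected payoff is (2/3)·0 + (1/3)·(-4) = -4/3.
If Column plays C2, Row's expected payoff is (2/3)·3 + (1/3)·8 = 14/3.
If Column plays C3, Row's expected payoff is (2/3)·4 + (1/3)·(-3) = 5/3.
Column minimizes Row's payoff; the smallest is -4/3, so the best response is C1.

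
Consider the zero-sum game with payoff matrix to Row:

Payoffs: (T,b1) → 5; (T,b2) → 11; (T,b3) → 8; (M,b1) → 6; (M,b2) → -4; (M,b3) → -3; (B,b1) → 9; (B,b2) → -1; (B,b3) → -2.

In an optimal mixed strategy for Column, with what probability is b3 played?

2/7

Row minima: T → 5, M → -4, B → -2; maximin = 5.
Column maxima: b1 → 9, b2 → 11, b3 → 8; minimax = 8.
5 ≠ 8, so there is no saddle point; optimal play is mixed.
M is strictly dominated by B, so Row never plays it.
With M eliminated, b2 is strictly dominated by b3 (it gives Row strictly more in every remaining row), so Column never plays it.
On the remaining 2×2 (T, B vs b1, b3):
Let Row play T with probability p. Expected payoff against b1: 5p + 9(1−p) = −4p + 9; against b3: 8p + (-2)(1−p) = 10p − 2.
Setting these equal: −4p + 9 = 10p − 2 ⇒ −14p = -11 ⇒ p = 11/14, and the value is (-4)·(11/14) + 9 = 41/7.
For Column: with q = P(b1), equating T's and B's payoffs gives −3q + 8 = 11q − 2 ⇒ q = 5/7.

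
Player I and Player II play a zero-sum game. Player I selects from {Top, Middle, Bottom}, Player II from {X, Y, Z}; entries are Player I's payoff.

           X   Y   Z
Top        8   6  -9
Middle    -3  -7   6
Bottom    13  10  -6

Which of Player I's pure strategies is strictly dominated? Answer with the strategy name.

Bottom gives a strictly higher payoff than Top against every column: 13 > 8, 10 > 6, -6 > -9.
So Top is strictly dominated and Player I never plays it.

Top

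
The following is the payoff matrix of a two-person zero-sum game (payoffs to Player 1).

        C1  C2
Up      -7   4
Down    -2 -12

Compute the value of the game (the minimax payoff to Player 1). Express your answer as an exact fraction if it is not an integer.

-92/21

Row minima: Up → -7, Down → -12; maximin = -7.
Column maxima: C1 → -2, C2 → 4; minimax = -2.
-7 ≠ -2, so there is no saddle point; optimal play is mixed.
Let Player 1 play Up with probability p. Expected payoff against C1: (-7)p + (-2)(1−p) = −5p − 2; against C2: 4p + (-12)(1−p) = 16p − 12.
Setting these equal: −5p − 2 = 16p − 12 ⇒ −21p = -10 ⇒ p = 10/21, and the value is (-5)·(10/21) − 2 = -92/21.
For Player 2: with q = P(C1), equating Up's and Down's payoffs gives −11q + 4 = 10q − 12 ⇒ q = 16/21.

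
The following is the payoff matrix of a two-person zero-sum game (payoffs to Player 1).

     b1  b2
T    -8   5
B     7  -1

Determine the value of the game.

9/7

Row minima: T → -8, B → -1; maximin = -1.
Column maxima: b1 → 7, b2 → 5; minimax = 5.
-1 ≠ 5, so there is no saddle point; optimal play is mixed.
Let Player 1 play T with probability p. Expected payoff against b1: (-8)p + 7(1−p) = −15p + 7; against b2: 5p + (-1)(1−p) = 6p − 1.
Setting these equal: −15p + 7 = 6p − 1 ⇒ −21p = -8 ⇒ p = 8/21, and the value is (-15)·(8/21) + 7 = 9/7.
For Player 2: with q = P(b1), equating T's and B's payoffs gives −13q + 5 = 8q − 1 ⇒ q = 2/7.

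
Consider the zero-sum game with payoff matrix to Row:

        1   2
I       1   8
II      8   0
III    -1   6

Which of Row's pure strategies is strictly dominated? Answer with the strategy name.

I gives a strictly higher payoff than III against every column: 1 > -1, 8 > 6.
So III is strictly dominated and Row never plays it.

III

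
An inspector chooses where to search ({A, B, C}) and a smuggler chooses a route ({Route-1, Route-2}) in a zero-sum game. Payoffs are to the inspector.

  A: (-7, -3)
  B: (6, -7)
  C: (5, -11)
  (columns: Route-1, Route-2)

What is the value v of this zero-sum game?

-67/17

Row minima: A → -7, B → -7, C → -11; maximin = -7.
Column maxima: Route-1 → 6, Route-2 → -3; minimax = -3.
-7 ≠ -3, so there is no saddle point; optimal play is mixed.
C is strictly dominated by B, so the inspector never plays it.
On the remaining 2×2 (A, B vs Route-1, Route-2):
Let the inspector play A with probability p. Expected payoff against Route-1: (-7)p + 6(1−p) = −13p + 6; against Route-2: (-3)p + (-7)(1−p) = 4p − 7.
Setting these equal: −13p + 6 = 4p − 7 ⇒ −17p = -13 ⇒ p = 13/17, and the value is (-13)·(13/17) + 6 = -67/17.
For the smuggler: with q = P(Route-1), equating A's and B's payoffs gives −4q − 3 = 13q − 7 ⇒ q = 4/17.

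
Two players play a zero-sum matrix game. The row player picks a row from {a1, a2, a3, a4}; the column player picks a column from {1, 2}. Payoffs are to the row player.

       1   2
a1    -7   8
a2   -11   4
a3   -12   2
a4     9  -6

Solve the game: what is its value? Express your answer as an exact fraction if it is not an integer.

Row minima: a1 → -7, a2 → -11, a3 → -12, a4 → -6; maximin = -6.
Column maxima: 1 → 9, 2 → 8; minimax = 8.
-6 ≠ 8, so there is no saddle point; optimal play is mixed.
a2 is strictly dominated by a1, so the row player never plays it.
a3 is strictly dominated by a1, so the row player never plays it.
On the remaining 2×2 (a1, a4 vs 1, 2):
Let the row player play a1 with probability p. Expected payoff against 1: (-7)p + 9(1−p) = −16p + 9; against 2: 8p + (-6)(1−p) = 14p − 6.
Setting these equal: −16p + 9 = 14p − 6 ⇒ −30p = -15 ⇒ p = 1/2, and the value is (-16)·(1/2) + 9 = 1.
For the column player: with q = P(1), equating a1's and a4's payoffs gives −15q + 8 = 15q − 6 ⇒ q = 7/15.

1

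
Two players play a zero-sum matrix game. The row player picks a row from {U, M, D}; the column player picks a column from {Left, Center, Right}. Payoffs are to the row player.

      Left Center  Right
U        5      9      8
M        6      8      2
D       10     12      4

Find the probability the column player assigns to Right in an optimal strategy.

5/9

Row minima: U → 5, M → 2, D → 4; maximin = 5.
Column maxima: Left → 10, Center → 12, Right → 8; minimax = 8.
5 ≠ 8, so there is no saddle point; optimal play is mixed.
M is strictly dominated by D, so the row player never plays it.
Center is strictly dominated by Left (it gives the row player strictly more in every row), so the column player never plays it.
On the remaining 2×2 (U, D vs Left, Right):
Let the row player play U with probability p. Expected payoff against Left: 5p + 10(1−p) = −5p + 10; against Right: 8p + 4(1−p) = 4p + 4.
Setting these equal: −5p + 10 = 4p + 4 ⇒ −9p = -6 ⇒ p = 2/3, and the value is (-5)·(2/3) + 10 = 20/3.
For the column player: with q = P(Left), equating U's and D's payoffs gives −3q + 8 = 6q + 4 ⇒ q = 4/9.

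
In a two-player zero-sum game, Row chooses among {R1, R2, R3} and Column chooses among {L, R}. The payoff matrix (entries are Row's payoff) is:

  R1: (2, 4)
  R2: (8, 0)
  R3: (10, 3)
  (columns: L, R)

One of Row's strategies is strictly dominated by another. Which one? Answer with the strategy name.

R3 gives a strictly higher payoff than R2 against every column: 10 > 8, 3 > 0.
So R2 is strictly dominated and Row never plays it.

R2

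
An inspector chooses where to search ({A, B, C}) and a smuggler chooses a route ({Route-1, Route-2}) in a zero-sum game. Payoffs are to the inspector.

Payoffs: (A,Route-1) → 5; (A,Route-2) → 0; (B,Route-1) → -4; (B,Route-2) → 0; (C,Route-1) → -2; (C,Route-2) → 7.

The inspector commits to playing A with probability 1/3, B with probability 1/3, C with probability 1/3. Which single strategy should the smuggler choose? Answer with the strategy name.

If the smuggler plays Route-1, the inspector's expected payoff is (1/3)·5 + (1/3)·(-4) + (1/3)·(-2) = -1/3.
If the smuggler plays Route-2, the inspector's expected payoff is (1/3)·0 + (1/3)·0 + (1/3)·7 = 7/3.
The smuggler minimizes the inspector's payoff; the smallest is -1/3, so the best response is Route-1.

Route-1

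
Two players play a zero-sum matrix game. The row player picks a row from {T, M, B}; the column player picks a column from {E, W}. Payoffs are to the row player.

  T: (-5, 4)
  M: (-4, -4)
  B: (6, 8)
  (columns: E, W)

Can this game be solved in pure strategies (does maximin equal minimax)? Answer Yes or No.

Row minima: T → -5, M → -4, B → 6; maximin = 6.
Column maxima: E → 6, W → 8; minimax = 6.
maximin = minimax = 6, so a saddle point exists.

Yes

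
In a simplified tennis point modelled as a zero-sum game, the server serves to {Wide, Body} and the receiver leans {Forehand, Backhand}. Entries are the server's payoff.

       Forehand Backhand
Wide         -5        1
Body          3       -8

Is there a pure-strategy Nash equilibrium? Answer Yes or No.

Row minima: Wide → -5, Body → -8; maximin = -5.
Column maxima: Forehand → 3, Backhand → 1; minimax = 1.
-5 ≠ 1, so no pure-strategy equilibrium exists.

No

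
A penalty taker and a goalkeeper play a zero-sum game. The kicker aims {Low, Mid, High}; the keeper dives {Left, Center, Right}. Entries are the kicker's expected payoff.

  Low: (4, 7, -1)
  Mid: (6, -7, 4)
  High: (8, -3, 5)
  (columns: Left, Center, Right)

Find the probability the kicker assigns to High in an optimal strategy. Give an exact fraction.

Row minima: Low → -1, Mid → -7, High → -3; maximin = -1.
Column maxima: Left → 8, Center → 7, Right → 5; minimax = 5.
-1 ≠ 5, so there is no saddle point; optimal play is mixed.
Mid is strictly dominated by High, so the kicker never plays it.
Left is strictly dominated by Right (it gives the kicker strictly more in every row), so the keeper never plays it.
On the remaining 2×2 (Low, High vs Center, Right):
Let the kicker play Low with probability p. Expected payoff against Center: 7p + (-3)(1−p) = 10p − 3; against Right: (-1)p + 5(1−p) = −6p + 5.
Setting these equal: 10p − 3 = −6p + 5 ⇒ 16p = 8 ⇒ p = 1/2, and the value is (10)·(1/2) − 3 = 2.
For the keeper: with q = P(Center), equating Low's and High's payoffs gives 8q − 1 = −8q + 5 ⇒ q = 3/8.

1/2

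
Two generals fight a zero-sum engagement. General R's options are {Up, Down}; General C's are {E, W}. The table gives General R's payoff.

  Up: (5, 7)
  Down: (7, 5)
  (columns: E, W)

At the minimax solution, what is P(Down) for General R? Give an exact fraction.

Row minima: Up → 5, Down → 5; maximin = 5.
Column maxima: E → 7, W → 7; minimax = 7.
5 ≠ 7, so there is no saddle point; optimal play is mixed.
Let General R play Up with probability p. Expected payoff against E: 5p + 7(1−p) = −2p + 7; against W: 7p + 5(1−p) = 2p + 5.
Setting these equal: −2p + 7 = 2p + 5 ⇒ −4p = -2 ⇒ p = 1/2, and the value is (-2)·(1/2) + 7 = 6.
For General C: with q = P(E), equating Up's and Down's payoffs gives −2q + 7 = 2q + 5 ⇒ q = 1/2.

1/2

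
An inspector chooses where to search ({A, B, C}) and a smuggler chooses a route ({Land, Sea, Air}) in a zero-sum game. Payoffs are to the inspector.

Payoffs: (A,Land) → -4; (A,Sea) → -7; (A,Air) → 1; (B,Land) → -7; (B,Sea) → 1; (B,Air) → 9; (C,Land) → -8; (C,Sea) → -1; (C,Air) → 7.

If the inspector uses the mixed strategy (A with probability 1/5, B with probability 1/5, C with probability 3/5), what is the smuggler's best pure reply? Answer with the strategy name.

Land

If the smuggler plays Land, the inspector's expected payoff is (1/5)·(-4) + (1/5)·(-7) + (3/5)·(-8) = -7.
If the smuggler plays Sea, the inspector's expected payoff is (1/5)·(-7) + (1/5)·1 + (3/5)·(-1) = -9/5.
If the smuggler plays Air, the inspector's expected payoff is (1/5)·1 + (1/5)·9 + (3/5)·7 = 31/5.
The smuggler minimizes the inspector's payoff; the smallest is -7, so the best response is Land.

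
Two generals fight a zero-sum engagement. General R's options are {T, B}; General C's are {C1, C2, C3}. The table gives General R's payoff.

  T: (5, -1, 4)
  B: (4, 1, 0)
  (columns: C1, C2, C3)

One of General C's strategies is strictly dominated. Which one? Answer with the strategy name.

C1

C2 holds General R's payoff strictly below C1 in every row: -1 < 5, 1 < 4.
So C1 is strictly dominated for General C.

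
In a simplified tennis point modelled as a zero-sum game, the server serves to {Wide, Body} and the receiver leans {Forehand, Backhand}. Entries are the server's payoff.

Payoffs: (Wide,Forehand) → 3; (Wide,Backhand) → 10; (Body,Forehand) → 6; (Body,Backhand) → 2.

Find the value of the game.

Row minima: Wide → 3, Body → 2; maximin = 3.
Column maxima: Forehand → 6, Backhand → 10; minimax = 6.
3 ≠ 6, so there is no saddle point; optimal play is mixed.
Let the server play Wide with probability p. Expected payoff against Forehand: 3p + 6(1−p) = −3p + 6; against Backhand: 10p + 2(1−p) = 8p + 2.
Setting these equal: −3p + 6 = 8p + 2 ⇒ −11p = -4 ⇒ p = 4/11, and the value is (-3)·(4/11) + 6 = 54/11.
For the receiver: with q = P(Forehand), equating Wide's and Body's payoffs gives −7q + 10 = 4q + 2 ⇒ q = 8/11.

54/11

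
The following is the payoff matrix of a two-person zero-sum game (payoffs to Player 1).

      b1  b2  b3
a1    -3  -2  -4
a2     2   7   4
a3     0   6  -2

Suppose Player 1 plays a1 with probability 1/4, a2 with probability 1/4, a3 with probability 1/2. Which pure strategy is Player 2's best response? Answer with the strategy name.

b3

If Player 2 plays b1, Player 1's expected payoff is (1/4)·(-3) + (1/4)·2 + (1/2)·0 = -1/4.
If Player 2 plays b2, Player 1's expected payoff is (1/4)·(-2) + (1/4)·7 + (1/2)·6 = 17/4.
If Player 2 plays b3, Player 1's expected payoff is (1/4)·(-4) + (1/4)·4 + (1/2)·(-2) = -1.
Player 2 minimizes Player 1's payoff; the smallest is -1, so the best response is b3.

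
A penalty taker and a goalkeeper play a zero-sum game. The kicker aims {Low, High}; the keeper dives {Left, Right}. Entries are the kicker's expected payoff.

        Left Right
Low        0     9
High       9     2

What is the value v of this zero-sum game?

Row minima: Low → 0, High → 2; maximin = 2.
Column maxima: Left → 9, Right → 9; minimax = 9.
2 ≠ 9, so there is no saddle point; optimal play is mixed.
Let the kicker play Low with probability p. Expected payoff against Left: 0p + 9(1−p) = −9p + 9; against Right: 9p + 2(1−p) = 7p + 2.
Setting these equal: −9p + 9 = 7p + 2 ⇒ −16p = -7 ⇒ p = 7/16, and the value is (-9)·(7/16) + 9 = 81/16.
For the keeper: with q = P(Left), equating Low's and High's payoffs gives −9q + 9 = 7q + 2 ⇒ q = 7/16.

81/16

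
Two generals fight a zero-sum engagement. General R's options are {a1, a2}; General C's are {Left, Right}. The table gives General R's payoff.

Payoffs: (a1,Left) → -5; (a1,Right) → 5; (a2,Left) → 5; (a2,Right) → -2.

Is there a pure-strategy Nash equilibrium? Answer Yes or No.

No

Row minima: a1 → -5, a2 → -2; maximin = -2.
Column maxima: Left → 5, Right → 5; minimax = 5.
-2 ≠ 5, so no pure-strategy equilibrium exists.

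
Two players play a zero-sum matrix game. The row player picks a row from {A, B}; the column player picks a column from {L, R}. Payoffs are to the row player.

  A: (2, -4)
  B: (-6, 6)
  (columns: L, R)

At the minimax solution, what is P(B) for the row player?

1/3

Row minima: A → -4, B → -6; maximin = -4.
Column maxima: L → 2, R → 6; minimax = 2.
-4 ≠ 2, so there is no saddle point; optimal play is mixed.
Let the row player play A with probability p. Expected payoff against L: 2p + (-6)(1−p) = 8p − 6; against R: (-4)p + 6(1−p) = −10p + 6.
Setting these equal: 8p − 6 = −10p + 6 ⇒ 18p = 12 ⇒ p = 2/3, and the value is (8)·(2/3) − 6 = -2/3.
For the column player: with q = P(L), equating A's and B's payoffs gives 6q − 4 = −12q + 6 ⇒ q = 5/9.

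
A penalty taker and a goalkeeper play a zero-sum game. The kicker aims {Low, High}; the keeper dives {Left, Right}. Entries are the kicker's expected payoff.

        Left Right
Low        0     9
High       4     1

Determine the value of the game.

Row minima: Low → 0, High → 1; maximin = 1.
Column maxima: Left → 4, Right → 9; minimax = 4.
1 ≠ 4, so there is no saddle point; optimal play is mixed.
Let the kicker play Low with probability p. Expected payoff against Left: 0p + 4(1−p) = −4p + 4; against Right: 9p + 1(1−p) = 8p + 1.
Setting these equal: −4p + 4 = 8p + 1 ⇒ −12p = -3 ⇒ p = 1/4, and the value is (-4)·(1/4) + 4 = 3.
For the keeper: with q = P(Left), equating Low's and High's payoffs gives −9q + 9 = 3q + 1 ⇒ q = 2/3.

3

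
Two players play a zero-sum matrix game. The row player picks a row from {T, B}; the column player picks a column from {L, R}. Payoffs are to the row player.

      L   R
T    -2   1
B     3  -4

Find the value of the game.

Row minima: T → -2, B → -4; maximin = -2.
Column maxima: L → 3, R → 1; minimax = 1.
-2 ≠ 1, so there is no saddle point; optimal play is mixed.
Let the row player play T with probability p. Expected payoff against L: (-2)p + 3(1−p) = −5p + 3; against R: 1p + (-4)(1−p) = 5p − 4.
Setting these equal: −5p + 3 = 5p − 4 ⇒ −10p = -7 ⇒ p = 7/10, and the value is (-5)·(7/10) + 3 = -1/2.
For the column player: with q = P(L), equating T's and B's payoffs gives −3q + 1 = 7q − 4 ⇒ q = 1/2.

-1/2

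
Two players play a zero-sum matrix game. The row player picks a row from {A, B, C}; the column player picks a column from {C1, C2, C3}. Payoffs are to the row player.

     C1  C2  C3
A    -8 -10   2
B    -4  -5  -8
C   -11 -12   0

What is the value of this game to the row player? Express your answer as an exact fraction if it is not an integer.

Row minima: A → -10, B → -8, C → -12; maximin = -8.
Column maxima: C1 → -4, C2 → -5, C3 → 2; minimax = -5.
-8 ≠ -5, so there is no saddle point; optimal play is mixed.
C is strictly dominated by A, so the row player never plays it.
C1 is strictly dominated by C2 (it gives the row player strictly more in every row), so the column player never plays it.
On the remaining 2×2 (A, B vs C2, C3):
Let the row player play A with probability p. Expected payoff against C2: (-10)p + (-5)(1−p) = −5p − 5; against C3: 2p + (-8)(1−p) = 10p − 8.
Setting these equal: −5p − 5 = 10p − 8 ⇒ −15p = -3 ⇒ p = 1/5, and the value is (-5)·(1/5) − 5 = -6.
For the column player: with q = P(C2), equating A's and B's payoffs gives −12q + 2 = 3q − 8 ⇒ q = 2/3.

-6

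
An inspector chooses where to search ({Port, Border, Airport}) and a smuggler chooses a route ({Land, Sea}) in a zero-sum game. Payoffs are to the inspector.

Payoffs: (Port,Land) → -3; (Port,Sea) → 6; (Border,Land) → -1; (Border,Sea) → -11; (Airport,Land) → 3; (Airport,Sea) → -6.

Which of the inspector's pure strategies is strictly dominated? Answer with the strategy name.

Airport gives a strictly higher payoff than Border against every column: 3 > -1, -6 > -11.
So Border is strictly dominated and the inspector never plays it.

Border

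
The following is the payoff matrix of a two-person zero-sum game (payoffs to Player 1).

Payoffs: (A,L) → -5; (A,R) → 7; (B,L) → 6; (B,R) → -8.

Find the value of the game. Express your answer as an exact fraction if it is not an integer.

Row minima: A → -5, B → -8; maximin = -5.
Column maxima: L → 6, R → 7; minimax = 6.
-5 ≠ 6, so there is no saddle point; optimal play is mixed.
Let Player 1 play A with probability p. Expected payoff against L: (-5)p + 6(1−p) = −11p + 6; against R: 7p + (-8)(1−p) = 15p − 8.
Setting these equal: −11p + 6 = 15p − 8 ⇒ −26p = -14 ⇒ p = 7/13, and the value is (-11)·(7/13) + 6 = 1/13.
For Player 2: with q = P(L), equating A's and B's payoffs gives −12q + 7 = 14q − 8 ⇒ q = 15/26.

1/13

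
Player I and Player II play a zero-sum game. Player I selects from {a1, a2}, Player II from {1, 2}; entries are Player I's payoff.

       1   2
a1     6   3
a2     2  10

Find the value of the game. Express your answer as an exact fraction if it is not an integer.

Row minima: a1 → 3, a2 → 2; maximin = 3.
Column maxima: 1 → 6, 2 → 10; minimax = 6.
3 ≠ 6, so there is no saddle point; optimal play is mixed.
Let Player I play a1 with probability p. Expected payoff against 1: 6p + 2(1−p) = 4p + 2; against 2: 3p + 10(1−p) = −7p + 10.
Setting these equal: 4p + 2 = −7p + 10 ⇒ 11p = 8 ⇒ p = 8/11, and the value is (4)·(8/11) + 2 = 54/11.
For Player II: with q = P(1), equating a1's and a2's payoffs gives 3q + 3 = −8q + 10 ⇒ q = 7/11.

54/11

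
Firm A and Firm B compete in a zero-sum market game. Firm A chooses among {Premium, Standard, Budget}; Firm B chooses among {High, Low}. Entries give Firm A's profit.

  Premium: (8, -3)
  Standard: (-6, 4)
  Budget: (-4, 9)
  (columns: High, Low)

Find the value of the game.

5/2

Row minima: Premium → -3, Standard → -6, Budget → -4; maximin = -3.
Column maxima: High → 8, Low → 9; minimax = 8.
-3 ≠ 8, so there is no saddle point; optimal play is mixed.
Standard is strictly dominated by Budget, so Firm A never plays it.
On the remaining 2×2 (Premium, Budget vs High, Low):
Let Firm A play Premium with probability p. Expected payoff against High: 8p + (-4)(1−p) = 12p − 4; against Low: (-3)p + 9(1−p) = −12p + 9.
Setting these equal: 12p − 4 = −12p + 9 ⇒ 24p = 13 ⇒ p = 13/24, and the value is (12)·(13/24) − 4 = 5/2.
For Firm B: with q = P(High), equating Premium's and Budget's payoffs gives 11q − 3 = −13q + 9 ⇒ q = 1/2.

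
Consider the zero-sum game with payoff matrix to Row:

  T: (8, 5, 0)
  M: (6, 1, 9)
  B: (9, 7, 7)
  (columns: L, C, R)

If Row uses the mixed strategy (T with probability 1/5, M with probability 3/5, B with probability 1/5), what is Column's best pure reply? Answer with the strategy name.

C

If Column plays L, Row's expected payoff is (1/5)·8 + (3/5)·6 + (1/5)·9 = 7.
If Column plays C, Row's expected payoff is (1/5)·5 + (3/5)·1 + (1/5)·7 = 3.
If Column plays R, Row's expected payoff is (1/5)·0 + (3/5)·9 + (1/5)·7 = 34/5.
Column minimizes Row's payoff; the smallest is 3, so the best response is C.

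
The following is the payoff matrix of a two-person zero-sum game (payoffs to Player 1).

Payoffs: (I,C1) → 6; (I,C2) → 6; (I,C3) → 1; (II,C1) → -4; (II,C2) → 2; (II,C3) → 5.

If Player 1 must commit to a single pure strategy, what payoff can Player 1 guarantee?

1

Row minima: I → 1, II → -4.
The best of these is 1.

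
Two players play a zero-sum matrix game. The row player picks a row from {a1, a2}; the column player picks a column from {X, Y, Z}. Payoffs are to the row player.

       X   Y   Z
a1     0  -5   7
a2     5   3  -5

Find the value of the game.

-1/5

Row minima: a1 → -5, a2 → -5; maximin = -5.
Column maxima: X → 5, Y → 3, Z → 7; minimax = 3.
-5 ≠ 3, so there is no saddle point; optimal play is mixed.
X is strictly dominated by Y (it gives the row player strictly more in every row), so the column player never plays it.
On the remaining 2×2 (a1, a2 vs Y, Z):
Let the row player play a1 with probability p. Expected payoff against Y: (-5)p + 3(1−p) = −8p + 3; against Z: 7p + (-5)(1−p) = 12p − 5.
Setting these equal: −8p + 3 = 12p − 5 ⇒ −20p = -8 ⇒ p = 2/5, and the value is (-8)·(2/5) + 3 = -1/5.
For the column player: with q = P(Y), equating a1's and a2's payoffs gives −12q + 7 = 8q − 5 ⇒ q = 3/5.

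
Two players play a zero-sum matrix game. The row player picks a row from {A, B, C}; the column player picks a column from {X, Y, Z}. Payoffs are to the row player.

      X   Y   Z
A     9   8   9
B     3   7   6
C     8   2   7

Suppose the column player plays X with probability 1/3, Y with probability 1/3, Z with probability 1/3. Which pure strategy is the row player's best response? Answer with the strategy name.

A

Expected payoff of A: (1/3)·9 + (1/3)·8 + (1/3)·9 = 26/3.
Expected payoff of B: (1/3)·3 + (1/3)·7 + (1/3)·6 = 16/3.
Expected payoff of C: (1/3)·8 + (1/3)·2 + (1/3)·7 = 17/3.
The largest is 26/3, so the row player's best response is A.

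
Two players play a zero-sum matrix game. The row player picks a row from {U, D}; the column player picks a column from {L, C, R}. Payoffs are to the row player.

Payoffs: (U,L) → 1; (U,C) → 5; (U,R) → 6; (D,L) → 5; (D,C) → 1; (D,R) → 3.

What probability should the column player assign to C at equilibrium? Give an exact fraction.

Row minima: U → 1, D → 1; maximin = 1.
Column maxima: L → 5, C → 5, R → 6; minimax = 5.
1 ≠ 5, so there is no saddle point; optimal play is mixed.
R is strictly dominated by C (it gives the row player strictly more in every row), so the column player never plays it.
On the remaining 2×2 (U, D vs L, C):
Let the row player play U with probability p. Expected payoff against L: 1p + 5(1−p) = −4p + 5; against C: 5p + 1(1−p) = 4p + 1.
Setting these equal: −4p + 5 = 4p + 1 ⇒ −8p = -4 ⇒ p = 1/2, and the value is (-4)·(1/2) + 5 = 3.
For the column player: with q = P(L), equating U's and D's payoffs gives −4q + 5 = 4q + 1 ⇒ q = 1/2.

1/2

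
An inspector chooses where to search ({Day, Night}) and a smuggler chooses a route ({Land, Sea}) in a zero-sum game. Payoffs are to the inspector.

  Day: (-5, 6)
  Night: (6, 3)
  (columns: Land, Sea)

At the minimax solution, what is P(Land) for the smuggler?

3/14

Row minima: Day → -5, Night → 3; maximin = 3.
Column maxima: Land → 6, Sea → 6; minimax = 6.
3 ≠ 6, so there is no saddle point; optimal play is mixed.
Let the inspector play Day with probability p. Expected payoff against Land: (-5)p + 6(1−p) = −11p + 6; against Sea: 6p + 3(1−p) = 3p + 3.
Setting these equal: −11p + 6 = 3p + 3 ⇒ −14p = -3 ⇒ p = 3/14, and the value is (-11)·(3/14) + 6 = 51/14.
For the smuggler: with q = P(Land), equating Day's and Night's payoffs gives −11q + 6 = 3q + 3 ⇒ q = 3/14.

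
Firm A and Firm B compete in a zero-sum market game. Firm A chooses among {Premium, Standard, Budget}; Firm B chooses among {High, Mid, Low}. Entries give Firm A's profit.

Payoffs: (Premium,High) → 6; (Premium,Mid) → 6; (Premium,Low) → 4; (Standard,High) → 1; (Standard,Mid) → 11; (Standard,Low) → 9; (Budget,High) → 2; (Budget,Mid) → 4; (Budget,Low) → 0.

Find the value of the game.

5

Row minima: Premium → 4, Standard → 1, Budget → 0; maximin = 4.
Column maxima: High → 6, Mid → 11, Low → 9; minimax = 6.
4 ≠ 6, so there is no saddle point; optimal play is mixed.
Budget is strictly dominated by Premium, so Firm A never plays it.
Mid is strictly dominated by Low (it gives Firm A strictly more in every row), so Firm B never plays it.
On the remaining 2×2 (Premium, Standard vs High, Low):
Let Firm A play Premium with probability p. Expected payoff against High: 6p + 1(1−p) = 5p + 1; against Low: 4p + 9(1−p) = −5p + 9.
Setting these equal: 5p + 1 = −5p + 9 ⇒ 10p = 8 ⇒ p = 4/5, and the value is (5)·(4/5) + 1 = 5.
For Firm B: with q = P(High), equating Premium's and Standard's payoffs gives 2q + 4 = −8q + 9 ⇒ q = 1/2.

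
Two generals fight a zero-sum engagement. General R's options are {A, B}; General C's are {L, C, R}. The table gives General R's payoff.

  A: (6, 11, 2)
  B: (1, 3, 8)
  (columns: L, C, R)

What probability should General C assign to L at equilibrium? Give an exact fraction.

Row minima: A → 2, B → 1; maximin = 2.
Column maxima: L → 6, C → 11, R → 8; minimax = 6.
2 ≠ 6, so there is no saddle point; optimal play is mixed.
C is strictly dominated by L (it gives General R strictly more in every row), so General C never plays it.
On the remaining 2×2 (A, B vs L, R):
Let General R play A with probability p. Expected payoff against L: 6p + 1(1−p) = 5p + 1; against R: 2p + 8(1−p) = −6p + 8.
Setting these equal: 5p + 1 = −6p + 8 ⇒ 11p = 7 ⇒ p = 7/11, and the value is (5)·(7/11) + 1 = 46/11.
For General C: with q = P(L), equating A's and B's payoffs gives 4q + 2 = −7q + 8 ⇒ q = 6/11.

6/11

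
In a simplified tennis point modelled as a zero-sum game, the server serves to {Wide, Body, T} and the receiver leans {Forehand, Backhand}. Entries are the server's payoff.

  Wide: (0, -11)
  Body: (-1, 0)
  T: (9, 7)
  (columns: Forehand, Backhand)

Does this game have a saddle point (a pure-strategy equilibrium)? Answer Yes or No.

Yes

Row minima: Wide → -11, Body → -1, T → 7; maximin = 7.
Column maxima: Forehand → 9, Backhand → 7; minimax = 7.
maximin = minimax = 7, so a saddle point exists.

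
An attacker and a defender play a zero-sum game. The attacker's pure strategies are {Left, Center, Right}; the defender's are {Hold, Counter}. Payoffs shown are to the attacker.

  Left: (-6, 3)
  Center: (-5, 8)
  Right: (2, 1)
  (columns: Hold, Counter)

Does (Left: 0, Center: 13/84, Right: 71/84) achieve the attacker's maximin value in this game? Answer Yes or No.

Against Hold this mix gives (13/84)·(-5) + (71/84)·2 = 11/12.
Against Counter this mix gives (13/84)·8 + (71/84)·1 = 25/12.
The defender will play Hold, holding the attacker to 11/12. Shifting weight toward the row that does better against Hold would raise this floor (the equalizing mix achieves 3/2 against both Hold and Counter), so the proposed strategy is not optimal.

No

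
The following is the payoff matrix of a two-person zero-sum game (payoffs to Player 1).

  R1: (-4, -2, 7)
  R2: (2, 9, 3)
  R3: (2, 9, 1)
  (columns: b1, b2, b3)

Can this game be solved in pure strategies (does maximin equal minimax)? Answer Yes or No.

Row minima: R1 → -4, R2 → 2, R3 → 1; maximin = 2.
Column maxima: b1 → 2, b2 → 9, b3 → 7; minimax = 2.
maximin = minimax = 2, so a saddle point exists.

Yes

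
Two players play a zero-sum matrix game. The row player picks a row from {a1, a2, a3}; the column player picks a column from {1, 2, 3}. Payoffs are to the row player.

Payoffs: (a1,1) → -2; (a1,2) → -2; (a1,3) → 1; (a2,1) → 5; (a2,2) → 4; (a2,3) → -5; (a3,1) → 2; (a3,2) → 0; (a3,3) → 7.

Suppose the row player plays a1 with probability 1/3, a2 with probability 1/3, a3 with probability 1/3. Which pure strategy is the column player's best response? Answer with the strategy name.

2

If the column player plays 1, the row player's expected payoff is (1/3)·(-2) + (1/3)·5 + (1/3)·2 = 5/3.
If the column player plays 2, the row player's expected payoff is (1/3)·(-2) + (1/3)·4 + (1/3)·0 = 2/3.
If the column player plays 3, the row player's expected payoff is (1/3)·1 + (1/3)·(-5) + (1/3)·7 = 1.
The column player minimizes the row player's payoff; the smallest is 2/3, so the best response is 2.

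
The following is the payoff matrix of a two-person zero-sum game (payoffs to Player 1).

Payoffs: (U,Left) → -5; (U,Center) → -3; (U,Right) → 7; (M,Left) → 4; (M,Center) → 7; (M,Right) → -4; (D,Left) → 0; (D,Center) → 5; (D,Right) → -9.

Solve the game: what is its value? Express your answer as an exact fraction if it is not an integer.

Row minima: U → -5, M → -4, D → -9; maximin = -4.
Column maxima: Left → 4, Center → 7, Right → 7; minimax = 4.
-4 ≠ 4, so there is no saddle point; optimal play is mixed.
D is strictly dominated by M, so Player 1 never plays it.
Center is strictly dominated by Left (it gives Player 1 strictly more in every row), so Player 2 never plays it.
On the remaining 2×2 (U, M vs Left, Right):
Let Player 1 play U with probability p. Expected payoff against Left: (-5)p + 4(1−p) = −9p + 4; against Right: 7p + (-4)(1−p) = 11p − 4.
Setting these equal: −9p + 4 = 11p − 4 ⇒ −20p = -8 ⇒ p = 2/5, and the value is (-9)·(2/5) + 4 = 2/5.
For Player 2: with q = P(Left), equating U's and M's payoffs gives −12q + 7 = 8q − 4 ⇒ q = 11/20.

2/5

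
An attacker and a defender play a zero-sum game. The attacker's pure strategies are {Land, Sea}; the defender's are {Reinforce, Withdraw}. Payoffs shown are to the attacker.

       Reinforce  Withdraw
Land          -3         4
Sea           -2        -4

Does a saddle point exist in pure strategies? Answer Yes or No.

No

Row minima: Land → -3, Sea → -4; maximin = -3.
Column maxima: Reinforce → -2, Withdraw → 4; minimax = -2.
-3 ≠ -2, so no pure-strategy equilibrium exists.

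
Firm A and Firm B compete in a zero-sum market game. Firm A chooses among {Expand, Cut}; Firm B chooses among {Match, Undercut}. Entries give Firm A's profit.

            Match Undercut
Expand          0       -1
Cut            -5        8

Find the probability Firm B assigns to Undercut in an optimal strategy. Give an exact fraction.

5/14

Row minima: Expand → -1, Cut → -5; maximin = -1.
Column maxima: Match → 0, Undercut → 8; minimax = 0.
-1 ≠ 0, so there is no saddle point; optimal play is mixed.
Let Firm A play Expand with probability p. Expected payoff against Match: 0p + (-5)(1−p) = 5p − 5; against Undercut: (-1)p + 8(1−p) = −9p + 8.
Setting these equal: 5p − 5 = −9p + 8 ⇒ 14p = 13 ⇒ p = 13/14, and the value is (5)·(13/14) − 5 = -5/14.
For Firm B: with q = P(Match), equating Expand's and Cut's payoffs gives q − 1 = −13q + 8 ⇒ q = 9/14.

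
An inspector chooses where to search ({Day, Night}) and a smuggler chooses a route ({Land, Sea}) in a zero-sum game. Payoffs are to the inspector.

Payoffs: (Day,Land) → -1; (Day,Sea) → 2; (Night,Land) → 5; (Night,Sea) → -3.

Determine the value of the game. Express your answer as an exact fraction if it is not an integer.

Row minima: Day → -1, Night → -3; maximin = -1.
Column maxima: Land → 5, Sea → 2; minimax = 2.
-1 ≠ 2, so there is no saddle point; optimal play is mixed.
Let the inspector play Day with probability p. Expected payoff against Land: (-1)p + 5(1−p) = −6p + 5; against Sea: 2p + (-3)(1−p) = 5p − 3.
Setting these equal: −6p + 5 = 5p − 3 ⇒ −11p = -8 ⇒ p = 8/11, and the value is (-6)·(8/11) + 5 = 7/11.
For the smuggler: with q = P(Land), equating Day's and Night's payoffs gives −3q + 2 = 8q − 3 ⇒ q = 5/11.

7/11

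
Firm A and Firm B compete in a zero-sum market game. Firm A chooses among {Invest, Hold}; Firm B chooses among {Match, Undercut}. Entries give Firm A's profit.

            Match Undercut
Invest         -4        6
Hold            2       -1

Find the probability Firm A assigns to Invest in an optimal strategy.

3/13

Row minima: Invest → -4, Hold → -1; maximin = -1.
Column maxima: Match → 2, Undercut → 6; minimax = 2.
-1 ≠ 2, so there is no saddle point; optimal play is mixed.
Let Firm A play Invest with probability p. Expected payoff against Match: (-4)p + 2(1−p) = −6p + 2; against Undercut: 6p + (-1)(1−p) = 7p − 1.
Setting these equal: −6p + 2 = 7p − 1 ⇒ −13p = -3 ⇒ p = 3/13, and the value is (-6)·(3/13) + 2 = 8/13.
For Firm B: with q = P(Match), equating Invest's and Hold's payoffs gives −10q + 6 = 3q − 1 ⇒ q = 7/13.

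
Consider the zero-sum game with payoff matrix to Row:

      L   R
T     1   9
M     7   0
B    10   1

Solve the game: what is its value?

Row minima: T → 1, M → 0, B → 1; maximin = 1.
Column maxima: L → 10, R → 9; minimax = 9.
1 ≠ 9, so there is no saddle point; optimal play is mixed.
M is strictly dominated by B, so Row never plays it.
On the remaining 2×2 (T, B vs L, R):
Let Row play T with probability p. Expected payoff against L: 1p + 10(1−p) = −9p + 10; against R: 9p + 1(1−p) = 8p + 1.
Setting these equal: −9p + 10 = 8p + 1 ⇒ −17p = -9 ⇒ p = 9/17, and the value is (-9)·(9/17) + 10 = 89/17.
For Column: with q = P(L), equating T's and B's payoffs gives −8q + 9 = 9q + 1 ⇒ q = 8/17.

89/17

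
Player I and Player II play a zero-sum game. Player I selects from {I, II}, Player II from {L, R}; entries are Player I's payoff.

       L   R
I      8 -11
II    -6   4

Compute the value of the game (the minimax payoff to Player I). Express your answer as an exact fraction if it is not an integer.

-34/29

Row minima: I → -11, II → -6; maximin = -6.
Column maxima: L → 8, R → 4; minimax = 4.
-6 ≠ 4, so there is no saddle point; optimal play is mixed.
Let Player I play I with probability p. Expected payoff against L: 8p + (-6)(1−p) = 14p − 6; against R: (-11)p + 4(1−p) = −15p + 4.
Setting these equal: 14p − 6 = −15p + 4 ⇒ 29p = 10 ⇒ p = 10/29, and the value is (14)·(10/29) − 6 = -34/29.
For Player II: with q = P(L), equating I's and II's payoffs gives 19q − 11 = −10q + 4 ⇒ q = 15/29.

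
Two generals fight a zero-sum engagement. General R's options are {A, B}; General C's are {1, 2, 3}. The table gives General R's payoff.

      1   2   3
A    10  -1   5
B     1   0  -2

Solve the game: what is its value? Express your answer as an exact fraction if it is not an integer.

Row minima: A → -1, B → -2; maximin = -1.
Column maxima: 1 → 10, 2 → 0, 3 → 5; minimax = 0.
-1 ≠ 0, so there is no saddle point; optimal play is mixed.
1 is strictly dominated by 2 (it gives General R strictly more in every row), so General C never plays it.
On the remaining 2×2 (A, B vs 2, 3):
Let General R play A with probability p. Expected payoff against 2: (-1)p + 0(1−p) = −p; against 3: 5p + (-2)(1−p) = 7p − 2.
Setting these equal: −p = 7p − 2 ⇒ −8p = -2 ⇒ p = 1/4, and the value is (-1)·(1/4) = -1/4.
For General C: with q = P(2), equating A's and B's payoffs gives −6q + 5 = 2q − 2 ⇒ q = 7/8.

-1/4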